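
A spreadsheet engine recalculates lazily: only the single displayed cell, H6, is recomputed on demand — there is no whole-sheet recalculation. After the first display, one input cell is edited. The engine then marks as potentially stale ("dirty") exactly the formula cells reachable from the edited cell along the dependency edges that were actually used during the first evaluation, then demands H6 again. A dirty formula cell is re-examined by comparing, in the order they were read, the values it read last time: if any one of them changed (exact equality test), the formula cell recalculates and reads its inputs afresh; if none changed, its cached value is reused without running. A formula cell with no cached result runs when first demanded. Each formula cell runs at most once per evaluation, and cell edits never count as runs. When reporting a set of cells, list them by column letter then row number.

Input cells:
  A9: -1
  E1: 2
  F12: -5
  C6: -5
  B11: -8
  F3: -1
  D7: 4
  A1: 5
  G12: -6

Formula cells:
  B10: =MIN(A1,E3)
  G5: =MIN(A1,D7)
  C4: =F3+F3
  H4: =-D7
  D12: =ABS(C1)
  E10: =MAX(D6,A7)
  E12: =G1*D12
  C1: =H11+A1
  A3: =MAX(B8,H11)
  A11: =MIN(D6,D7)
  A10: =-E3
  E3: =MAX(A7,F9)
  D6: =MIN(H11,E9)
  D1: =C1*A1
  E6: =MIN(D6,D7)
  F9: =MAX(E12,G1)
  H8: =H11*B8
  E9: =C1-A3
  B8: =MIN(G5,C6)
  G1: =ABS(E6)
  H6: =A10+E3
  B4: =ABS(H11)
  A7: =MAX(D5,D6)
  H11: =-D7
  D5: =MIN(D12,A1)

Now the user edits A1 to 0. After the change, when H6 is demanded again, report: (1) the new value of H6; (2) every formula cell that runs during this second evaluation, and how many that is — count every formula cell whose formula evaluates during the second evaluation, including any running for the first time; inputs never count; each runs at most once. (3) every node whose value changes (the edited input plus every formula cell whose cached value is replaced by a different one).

New value of H6: 0.
Formula cells that run: A7, A10, B8, C1, D5, D6, D12, E3, E9, E12, F9, G5, H6 — 13 in total.
Values that change: A1, A7, A10, C1, D5, D12, E3, E9, E12, F9, G5.
Key observation: the cutoff stops propagation at A3 — its inputs' values are unchanged, so it reuses its cache.

First evaluation (everything demanded from the output):
  G5 = MIN(5, 4) = 4
  B8 = MIN(4, -5) = -5
  H11 = -(4) = -4
  A3 = MAX(-5, -4) = -4
  C1 = -4 + 5 = 1
  D12 = ABS(1) = 1
  D5 = MIN(1, 5) = 1
  E9 = 1 - -4 = 5
  D6 = MIN(-4, 5) = -4
  A7 = MAX(1, -4) = 1
  E6 = MIN(-4, 4) = -4
  G1 = ABS(-4) = 4
  E12 = 4 * 1 = 4
  F9 = MAX(4, 4) = 4
  E3 = MAX(1, 4) = 4
  A10 = -(4) = -4
  H6 = -4 + 4 = 0

Propagation after the edit:
  C1: runs — A1 5->0; result -4.
  D12: runs — C1 1->-4; result 4.
  D5: runs — D12 1->4; A1 5->0; result 0.
  G5: runs — A1 5->0; result 0.
  B8: runs — G5 4->0; result -5 (same value as before).
  A3: checked — values it read are unchanged (B8 unchanged, H11 unchanged); reused cached -4 without running.
  E9: runs — C1 1->-4; result 0.
  D6: runs — E9 5->0; result -4 (same value as before).
  A7: runs — D5 1->0; result 0.
  E6: checked — values it read are unchanged (D6 unchanged, D7 unchanged); reused cached -4 without running.
  G1: checked — values it read are unchanged (E6 unchanged); reused cached 4 without running.
  E12: runs — D12 1->4; result 16.
  F9: runs — E12 4->16; result 16.
  E3: runs — A7 1->0; F9 4->16; result 16.
  A10: runs — E3 4->16; result -16.
  H6: runs — A10 -4->-16; E3 4->16; result 0 (same value as before).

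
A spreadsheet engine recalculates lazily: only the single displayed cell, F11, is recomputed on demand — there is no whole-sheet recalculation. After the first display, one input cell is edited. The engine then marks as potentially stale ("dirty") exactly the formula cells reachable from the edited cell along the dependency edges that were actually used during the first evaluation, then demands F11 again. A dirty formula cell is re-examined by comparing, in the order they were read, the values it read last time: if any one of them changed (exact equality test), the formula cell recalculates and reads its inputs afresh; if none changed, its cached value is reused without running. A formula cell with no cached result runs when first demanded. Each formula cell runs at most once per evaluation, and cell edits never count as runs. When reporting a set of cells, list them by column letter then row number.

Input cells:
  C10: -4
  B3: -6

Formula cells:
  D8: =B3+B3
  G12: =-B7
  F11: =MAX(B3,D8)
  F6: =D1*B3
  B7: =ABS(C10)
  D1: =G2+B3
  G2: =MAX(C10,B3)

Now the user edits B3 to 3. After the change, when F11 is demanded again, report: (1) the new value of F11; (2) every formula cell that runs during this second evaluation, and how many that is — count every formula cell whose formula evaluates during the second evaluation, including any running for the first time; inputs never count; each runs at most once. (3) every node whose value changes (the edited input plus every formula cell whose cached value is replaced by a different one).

New value of F11: 6.
Formula cells that run: D8, F11 — 2 in total.
Values that change: B3, D8, F11.

First evaluation (everything demanded from the output):
  D8 = -6 + -6 = -12
  F11 = MAX(-6, -12) = -6

Propagation after the edit:
  D8: runs — B3 -6->3; B3 -6->3; result 6.
  F11: runs — B3 -6->3; D8 -12->6; result 6.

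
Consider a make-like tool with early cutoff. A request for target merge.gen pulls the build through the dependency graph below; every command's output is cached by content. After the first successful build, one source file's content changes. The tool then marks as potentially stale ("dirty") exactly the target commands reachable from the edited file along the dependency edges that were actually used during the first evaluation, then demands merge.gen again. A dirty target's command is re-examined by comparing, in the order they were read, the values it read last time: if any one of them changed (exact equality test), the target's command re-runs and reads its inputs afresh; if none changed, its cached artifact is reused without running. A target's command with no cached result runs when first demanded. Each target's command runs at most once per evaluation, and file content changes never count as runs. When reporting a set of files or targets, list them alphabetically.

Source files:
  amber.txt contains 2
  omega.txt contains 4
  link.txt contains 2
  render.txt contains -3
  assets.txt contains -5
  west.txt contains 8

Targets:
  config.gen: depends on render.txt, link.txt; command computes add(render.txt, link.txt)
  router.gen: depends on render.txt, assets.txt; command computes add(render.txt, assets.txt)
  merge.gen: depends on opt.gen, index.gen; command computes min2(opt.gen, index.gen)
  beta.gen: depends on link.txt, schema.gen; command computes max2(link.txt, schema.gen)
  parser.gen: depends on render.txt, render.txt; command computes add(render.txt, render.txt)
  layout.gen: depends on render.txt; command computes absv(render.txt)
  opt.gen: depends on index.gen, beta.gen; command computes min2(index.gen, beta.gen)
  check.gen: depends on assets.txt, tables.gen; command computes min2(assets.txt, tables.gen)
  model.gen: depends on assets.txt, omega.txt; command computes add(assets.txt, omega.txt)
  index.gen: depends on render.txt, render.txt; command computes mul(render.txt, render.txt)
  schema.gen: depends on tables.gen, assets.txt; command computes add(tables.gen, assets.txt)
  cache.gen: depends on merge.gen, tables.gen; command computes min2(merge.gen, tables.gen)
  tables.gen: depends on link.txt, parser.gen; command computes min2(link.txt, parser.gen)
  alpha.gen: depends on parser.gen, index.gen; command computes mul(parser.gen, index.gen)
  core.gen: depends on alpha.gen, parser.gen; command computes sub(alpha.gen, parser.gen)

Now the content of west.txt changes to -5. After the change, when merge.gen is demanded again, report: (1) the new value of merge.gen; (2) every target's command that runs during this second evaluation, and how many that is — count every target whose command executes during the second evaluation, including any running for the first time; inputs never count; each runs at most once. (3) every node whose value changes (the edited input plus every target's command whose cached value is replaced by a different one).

Demanding merge.gen again yields 2.
0 target commands run: none.
The nodes whose values change: west.txt.
Note the shortcut — nothing in the graph depends on west.txt at all, so no recomputation happens.

First demand of the output computes:
  index.gen = mul(-3, -3) = 9
  parser.gen = add(-3, -3) = -6
  tables.gen = min2(2, -6) = -6
  schema.gen = add(-6, -5) = -11
  beta.gen = max2(2, -11) = 2
  opt.gen = min2(9, 2) = 2
  merge.gen = min2(2, 9) = 2

After the edit, cleaning proceeds:
  no node depends on west.txt at all; the second demand re-runs nothing.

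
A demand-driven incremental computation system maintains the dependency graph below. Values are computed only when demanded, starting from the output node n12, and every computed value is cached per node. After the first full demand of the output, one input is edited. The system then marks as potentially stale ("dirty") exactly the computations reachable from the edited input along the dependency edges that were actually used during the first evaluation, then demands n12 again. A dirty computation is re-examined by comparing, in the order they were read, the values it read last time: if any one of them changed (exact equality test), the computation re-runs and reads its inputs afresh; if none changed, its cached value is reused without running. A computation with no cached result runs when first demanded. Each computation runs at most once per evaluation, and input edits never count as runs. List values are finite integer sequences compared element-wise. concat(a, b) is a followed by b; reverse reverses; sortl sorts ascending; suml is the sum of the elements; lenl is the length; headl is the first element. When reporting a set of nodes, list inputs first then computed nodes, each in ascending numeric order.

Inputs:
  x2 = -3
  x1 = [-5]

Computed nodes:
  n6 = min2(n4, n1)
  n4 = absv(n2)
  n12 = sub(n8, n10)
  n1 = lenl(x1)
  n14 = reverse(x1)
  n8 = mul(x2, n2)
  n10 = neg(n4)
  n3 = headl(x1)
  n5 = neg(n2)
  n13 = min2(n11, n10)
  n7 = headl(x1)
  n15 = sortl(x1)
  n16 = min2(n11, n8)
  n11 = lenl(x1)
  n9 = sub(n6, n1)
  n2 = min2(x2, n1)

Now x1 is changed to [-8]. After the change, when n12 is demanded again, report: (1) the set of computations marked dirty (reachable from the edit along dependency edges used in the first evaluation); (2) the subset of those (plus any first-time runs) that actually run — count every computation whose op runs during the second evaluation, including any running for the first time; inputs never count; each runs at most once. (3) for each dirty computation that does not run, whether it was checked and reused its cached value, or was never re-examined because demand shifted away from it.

First evaluation (everything demanded from the output):
  n1 = lenl([-5]) = 1
  n2 = min2(-3, 1) = -3
  n4 = absv(-3) = 3
  n8 = mul(-3, -3) = 9
  n10 = neg(3) = -3
  n12 = sub(9, -3) = 12

Propagation after the edit:
  n1: runs — x1 [-5]->[-8]; result 1 (same value as before).
  n2: checked — values it read are unchanged (x2 unchanged, n1 unchanged); reused cached -3 without running.
  n4: checked — values it read are unchanged (n2 unchanged); reused cached 3 without running.
  n8: checked — values it read are unchanged (x2 unchanged, n2 unchanged); reused cached 9 without running.
  n10: checked — values it read are unchanged (n4 unchanged); reused cached -3 without running.
  n12: checked — values it read are unchanged (n8 unchanged, n10 unchanged); reused cached 12 without running.

Key observation: the change is absorbed at n1 — it re-runs but produces the same value, and the output's value is unchanged.

Marked dirty: n1, n2, n4, n8, n10, n12.
Computations that run: n1 — 1 in total.
Checked but reused from cache: n2, n4, n8, n10, n12.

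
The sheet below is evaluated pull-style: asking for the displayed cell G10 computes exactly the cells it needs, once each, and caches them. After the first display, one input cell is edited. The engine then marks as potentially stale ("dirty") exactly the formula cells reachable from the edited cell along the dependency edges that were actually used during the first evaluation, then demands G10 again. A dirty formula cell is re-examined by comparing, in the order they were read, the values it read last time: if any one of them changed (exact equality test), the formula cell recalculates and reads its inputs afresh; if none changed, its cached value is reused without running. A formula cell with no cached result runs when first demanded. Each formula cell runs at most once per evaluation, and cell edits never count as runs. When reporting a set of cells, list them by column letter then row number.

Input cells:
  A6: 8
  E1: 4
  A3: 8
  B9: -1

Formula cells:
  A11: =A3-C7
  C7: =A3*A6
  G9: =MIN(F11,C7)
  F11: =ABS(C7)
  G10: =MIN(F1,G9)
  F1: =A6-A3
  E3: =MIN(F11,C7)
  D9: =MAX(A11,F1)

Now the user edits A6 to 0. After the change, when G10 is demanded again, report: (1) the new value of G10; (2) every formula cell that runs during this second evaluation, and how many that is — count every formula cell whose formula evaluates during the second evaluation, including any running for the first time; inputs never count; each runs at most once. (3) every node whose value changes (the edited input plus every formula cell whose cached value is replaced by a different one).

Demanding G10 again yields -8.
5 formula cells run: C7, F1, F11, G9, G10.
The nodes whose values change: A6, C7, F1, F11, G9, G10.

First demand of the output computes:
  C7 = 8 * 8 = 64
  F1 = 8 - 8 = 0
  F11 = ABS(64) = 64
  G9 = MIN(64, 64) = 64
  G10 = MIN(0, 64) = 0

After the edit, cleaning proceeds:
  C7: a read changed (A6 8->0) — executes, giving 0.
  F1: a read changed (A6 8->0) — executes, giving -8.
  F11: a read changed (C7 64->0) — executes, giving 0.
  G9: a read changed (F11 64->0; C7 64->0) — executes, giving 0.
  G10: a read changed (F1 0->-8; G9 64->0) — executes, giving -8.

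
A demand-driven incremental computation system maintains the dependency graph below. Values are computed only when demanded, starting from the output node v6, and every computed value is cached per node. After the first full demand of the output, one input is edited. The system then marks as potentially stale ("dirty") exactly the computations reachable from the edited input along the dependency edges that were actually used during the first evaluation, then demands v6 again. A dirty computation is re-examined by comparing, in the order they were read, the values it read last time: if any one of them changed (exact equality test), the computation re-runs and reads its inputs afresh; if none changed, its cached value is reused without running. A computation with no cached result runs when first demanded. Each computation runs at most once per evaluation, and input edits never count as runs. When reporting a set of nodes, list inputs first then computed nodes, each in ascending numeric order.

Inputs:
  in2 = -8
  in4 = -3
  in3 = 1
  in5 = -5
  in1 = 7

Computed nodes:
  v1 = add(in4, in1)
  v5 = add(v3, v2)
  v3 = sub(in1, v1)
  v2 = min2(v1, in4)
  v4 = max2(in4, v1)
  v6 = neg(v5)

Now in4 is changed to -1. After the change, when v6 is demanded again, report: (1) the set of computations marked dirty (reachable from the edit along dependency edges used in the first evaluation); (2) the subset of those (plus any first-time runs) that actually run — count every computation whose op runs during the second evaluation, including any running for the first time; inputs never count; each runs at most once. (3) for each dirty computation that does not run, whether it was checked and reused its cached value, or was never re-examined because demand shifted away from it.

First evaluation (everything demanded from the output):
  v1 = add(-3, 7) = 4
  v2 = min2(4, -3) = -3
  v3 = sub(7, 4) = 3
  v5 = add(3, -3) = 0
  v6 = neg(0) = 0

Propagation after the edit:
  v1: runs — in4 -3->-1; result 6.
  v2: runs — v1 4->6; in4 -3->-1; result -1.
  v3: runs — v1 4->6; result 1.
  v5: runs — v3 3->1; v2 -3->-1; result 0 (same value as before).
  v6: checked — values it read are unchanged (v5 unchanged); reused cached 0 without running.

Key observation: the change is absorbed at v5 — it re-runs but produces the same value, and the output's value is unchanged.

Marked dirty: v1, v2, v3, v5, v6.
Computations that run: v1, v2, v3, v5 — 4 in total.
Checked but reused from cache: v6.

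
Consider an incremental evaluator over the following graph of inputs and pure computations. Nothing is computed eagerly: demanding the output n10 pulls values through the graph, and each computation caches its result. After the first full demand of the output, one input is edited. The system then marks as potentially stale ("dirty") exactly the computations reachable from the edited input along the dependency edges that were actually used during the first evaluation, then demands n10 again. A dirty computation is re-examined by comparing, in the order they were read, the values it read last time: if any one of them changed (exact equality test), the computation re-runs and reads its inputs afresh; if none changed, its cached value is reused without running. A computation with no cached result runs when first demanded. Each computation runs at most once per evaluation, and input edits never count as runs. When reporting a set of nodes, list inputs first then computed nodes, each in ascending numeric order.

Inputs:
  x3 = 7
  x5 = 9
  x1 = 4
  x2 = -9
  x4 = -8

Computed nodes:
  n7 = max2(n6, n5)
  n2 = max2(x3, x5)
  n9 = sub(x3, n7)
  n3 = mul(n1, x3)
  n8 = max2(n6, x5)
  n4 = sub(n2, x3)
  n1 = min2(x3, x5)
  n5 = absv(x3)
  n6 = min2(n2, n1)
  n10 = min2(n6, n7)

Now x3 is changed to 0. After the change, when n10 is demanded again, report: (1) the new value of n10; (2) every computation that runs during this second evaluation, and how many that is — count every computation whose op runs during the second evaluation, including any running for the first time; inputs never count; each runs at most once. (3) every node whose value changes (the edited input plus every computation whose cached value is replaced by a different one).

Initial pass — values computed on the first demand:
  n1 = min2(7, 9) = 7
  n2 = max2(7, 9) = 9
  n5 = absv(7) = 7
  n6 = min2(9, 7) = 7
  n7 = max2(7, 7) = 7
  n10 = min2(7, 7) = 7

Second demand — change propagation:
  n1: re-runs because x3 7->0; new result 0.
  n2: re-runs because x3 7->0; new result 9 (unchanged).
  n5: re-runs because x3 7->0; new result 0.
  n6: re-runs because n1 7->0; new result 0.
  n7: re-runs because n6 7->0; n5 7->0; new result 0.
  n10: re-runs because n6 7->0; n7 7->0; new result 0.

n10 now evaluates to 0.
Run set: n1, n2, n5, n6, n7, n10 (6 run).
Changed values: x3, n1, n5, n6, n7, n10.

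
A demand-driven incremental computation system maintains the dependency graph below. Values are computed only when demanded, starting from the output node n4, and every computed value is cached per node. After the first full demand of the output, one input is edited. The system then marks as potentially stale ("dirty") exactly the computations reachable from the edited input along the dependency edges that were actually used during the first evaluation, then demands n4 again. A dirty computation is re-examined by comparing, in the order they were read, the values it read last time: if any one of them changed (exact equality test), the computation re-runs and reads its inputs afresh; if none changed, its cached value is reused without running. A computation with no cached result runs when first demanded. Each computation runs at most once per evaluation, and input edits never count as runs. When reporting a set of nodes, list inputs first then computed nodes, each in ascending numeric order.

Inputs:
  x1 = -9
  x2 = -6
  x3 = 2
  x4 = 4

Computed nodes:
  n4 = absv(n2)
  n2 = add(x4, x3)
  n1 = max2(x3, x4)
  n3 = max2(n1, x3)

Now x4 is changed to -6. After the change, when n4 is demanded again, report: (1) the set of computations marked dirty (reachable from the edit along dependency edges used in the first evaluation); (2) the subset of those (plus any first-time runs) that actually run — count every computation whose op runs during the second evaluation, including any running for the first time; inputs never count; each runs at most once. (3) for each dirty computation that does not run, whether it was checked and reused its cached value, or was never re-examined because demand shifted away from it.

Marked dirty: n2, n4.
Computations that run: n2, n4 — 2 in total.
Every dirty computation ran.

First evaluation (everything demanded from the output):
  n2 = add(4, 2) = 6
  n4 = absv(6) = 6

Propagation after the edit:
  n2: runs — x4 4->-6; result -4.
  n4: runs — n2 6->-4; result 4.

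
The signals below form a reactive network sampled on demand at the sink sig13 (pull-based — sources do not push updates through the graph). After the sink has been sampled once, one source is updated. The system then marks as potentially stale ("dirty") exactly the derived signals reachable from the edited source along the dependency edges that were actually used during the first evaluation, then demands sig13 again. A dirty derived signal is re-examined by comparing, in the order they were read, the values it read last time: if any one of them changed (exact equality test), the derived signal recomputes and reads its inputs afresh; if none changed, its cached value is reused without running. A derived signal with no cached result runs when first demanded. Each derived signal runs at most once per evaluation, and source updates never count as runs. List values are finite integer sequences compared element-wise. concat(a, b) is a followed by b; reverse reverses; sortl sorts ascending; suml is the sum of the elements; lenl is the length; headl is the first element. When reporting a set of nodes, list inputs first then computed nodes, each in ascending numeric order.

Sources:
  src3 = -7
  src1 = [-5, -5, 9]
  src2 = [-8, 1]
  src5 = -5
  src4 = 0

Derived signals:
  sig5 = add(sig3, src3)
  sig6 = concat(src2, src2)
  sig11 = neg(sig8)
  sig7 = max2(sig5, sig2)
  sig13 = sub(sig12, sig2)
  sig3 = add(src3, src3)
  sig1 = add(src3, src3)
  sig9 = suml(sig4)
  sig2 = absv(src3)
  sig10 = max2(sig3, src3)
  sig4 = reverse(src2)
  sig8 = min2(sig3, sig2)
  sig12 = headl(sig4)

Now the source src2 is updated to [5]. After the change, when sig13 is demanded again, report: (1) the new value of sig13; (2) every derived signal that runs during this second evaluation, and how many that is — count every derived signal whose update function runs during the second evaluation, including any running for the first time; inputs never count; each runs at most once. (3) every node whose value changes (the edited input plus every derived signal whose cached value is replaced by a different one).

sig13 now evaluates to -2.
Run set: sig4, sig12, sig13 (3 run).
Changed values: src2, sig4, sig12, sig13.

Initial pass — values computed on the first demand:
  sig2 = absv(-7) = 7
  sig4 = reverse([-8, 1]) = [1, -8]
  sig12 = headl([1, -8]) = 1
  sig13 = sub(1, 7) = -6

Second demand — change propagation:
  sig4: re-runs because src2 [-8, 1]->[5]; new result [5].
  sig12: re-runs because sig4 [1, -8]->[5]; new result 5.
  sig13: re-runs because sig12 1->5; new result -2.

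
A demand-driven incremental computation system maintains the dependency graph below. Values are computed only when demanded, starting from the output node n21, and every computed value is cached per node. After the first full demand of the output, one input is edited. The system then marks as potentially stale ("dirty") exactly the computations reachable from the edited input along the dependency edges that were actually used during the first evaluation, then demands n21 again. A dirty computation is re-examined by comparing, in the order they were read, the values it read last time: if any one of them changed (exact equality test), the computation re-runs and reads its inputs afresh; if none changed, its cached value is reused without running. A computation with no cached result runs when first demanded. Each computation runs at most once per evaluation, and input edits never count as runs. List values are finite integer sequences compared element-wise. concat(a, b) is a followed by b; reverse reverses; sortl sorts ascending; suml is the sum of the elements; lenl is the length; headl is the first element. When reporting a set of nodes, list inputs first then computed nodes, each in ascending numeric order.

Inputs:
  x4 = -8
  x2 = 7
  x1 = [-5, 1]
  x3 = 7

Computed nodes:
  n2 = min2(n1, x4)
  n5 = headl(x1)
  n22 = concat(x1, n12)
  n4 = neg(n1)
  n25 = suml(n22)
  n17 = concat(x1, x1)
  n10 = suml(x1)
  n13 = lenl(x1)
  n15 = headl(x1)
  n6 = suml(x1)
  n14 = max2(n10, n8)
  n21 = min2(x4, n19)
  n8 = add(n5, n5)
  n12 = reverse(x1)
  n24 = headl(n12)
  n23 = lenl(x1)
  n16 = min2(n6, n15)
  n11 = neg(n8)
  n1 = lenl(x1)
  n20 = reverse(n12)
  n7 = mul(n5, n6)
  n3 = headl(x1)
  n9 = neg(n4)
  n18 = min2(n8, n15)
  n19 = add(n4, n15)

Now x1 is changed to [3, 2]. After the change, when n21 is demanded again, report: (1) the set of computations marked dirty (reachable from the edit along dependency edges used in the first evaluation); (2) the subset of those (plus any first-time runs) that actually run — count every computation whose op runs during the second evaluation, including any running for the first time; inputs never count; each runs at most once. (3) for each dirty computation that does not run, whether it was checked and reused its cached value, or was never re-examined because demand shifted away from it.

First evaluation (everything demanded from the output):
  n1 = lenl([-5, 1]) = 2
  n4 = neg(2) = -2
  n15 = headl([-5, 1]) = -5
  n19 = add(-2, -5) = -7
  n21 = min2(-8, -7) = -8

Propagation after the edit:
  n1: runs — x1 [-5, 1]->[3, 2]; result 2 (same value as before).
  n4: checked — values it read are unchanged (n1 unchanged); reused cached -2 without running.
  n15: runs — x1 [-5, 1]->[3, 2]; result 3.
  n19: runs — n15 -5->3; result 1.
  n21: runs — n19 -7->1; result -8 (same value as before).

Key observation: the cutoff stops propagation at n4 — its inputs' values are unchanged, so it reuses its cache.

Marked dirty: n1, n4, n15, n19, n21.
Computations that run: n1, n15, n19, n21 — 4 in total.
Checked but reused from cache: n4.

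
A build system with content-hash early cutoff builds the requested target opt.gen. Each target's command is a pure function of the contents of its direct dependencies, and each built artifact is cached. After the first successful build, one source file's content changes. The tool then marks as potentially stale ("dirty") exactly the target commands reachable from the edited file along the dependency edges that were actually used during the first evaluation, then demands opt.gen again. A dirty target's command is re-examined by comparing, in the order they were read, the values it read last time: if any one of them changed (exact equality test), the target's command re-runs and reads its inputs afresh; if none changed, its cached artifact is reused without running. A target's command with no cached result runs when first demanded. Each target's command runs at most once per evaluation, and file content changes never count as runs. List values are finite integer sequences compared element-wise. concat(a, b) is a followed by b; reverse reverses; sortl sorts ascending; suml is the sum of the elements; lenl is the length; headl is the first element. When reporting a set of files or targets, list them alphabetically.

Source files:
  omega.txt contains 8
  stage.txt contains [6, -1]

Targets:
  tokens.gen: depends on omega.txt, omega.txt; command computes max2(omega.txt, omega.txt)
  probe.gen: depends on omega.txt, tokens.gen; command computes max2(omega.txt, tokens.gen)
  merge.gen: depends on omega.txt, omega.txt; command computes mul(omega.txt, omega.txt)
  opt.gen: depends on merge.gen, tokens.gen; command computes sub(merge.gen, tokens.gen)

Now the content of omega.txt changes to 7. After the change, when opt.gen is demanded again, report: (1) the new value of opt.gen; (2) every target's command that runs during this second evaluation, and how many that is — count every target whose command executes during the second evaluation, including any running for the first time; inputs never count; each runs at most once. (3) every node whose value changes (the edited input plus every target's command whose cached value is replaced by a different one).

First evaluation (everything demanded from the output):
  merge.gen = mul(8, 8) = 64
  tokens.gen = max2(8, 8) = 8
  opt.gen = sub(64, 8) = 56

Propagation after the edit:
  merge.gen: runs — omega.txt 8->7; omega.txt 8->7; result 49.
  tokens.gen: runs — omega.txt 8->7; omega.txt 8->7; result 7.
  opt.gen: runs — merge.gen 64->49; tokens.gen 8->7; result 42.

New value of opt.gen: 42.
Target commands that run: merge.gen, opt.gen, tokens.gen — 3 in total.
Values that change: merge.gen, omega.txt, opt.gen, tokens.gen.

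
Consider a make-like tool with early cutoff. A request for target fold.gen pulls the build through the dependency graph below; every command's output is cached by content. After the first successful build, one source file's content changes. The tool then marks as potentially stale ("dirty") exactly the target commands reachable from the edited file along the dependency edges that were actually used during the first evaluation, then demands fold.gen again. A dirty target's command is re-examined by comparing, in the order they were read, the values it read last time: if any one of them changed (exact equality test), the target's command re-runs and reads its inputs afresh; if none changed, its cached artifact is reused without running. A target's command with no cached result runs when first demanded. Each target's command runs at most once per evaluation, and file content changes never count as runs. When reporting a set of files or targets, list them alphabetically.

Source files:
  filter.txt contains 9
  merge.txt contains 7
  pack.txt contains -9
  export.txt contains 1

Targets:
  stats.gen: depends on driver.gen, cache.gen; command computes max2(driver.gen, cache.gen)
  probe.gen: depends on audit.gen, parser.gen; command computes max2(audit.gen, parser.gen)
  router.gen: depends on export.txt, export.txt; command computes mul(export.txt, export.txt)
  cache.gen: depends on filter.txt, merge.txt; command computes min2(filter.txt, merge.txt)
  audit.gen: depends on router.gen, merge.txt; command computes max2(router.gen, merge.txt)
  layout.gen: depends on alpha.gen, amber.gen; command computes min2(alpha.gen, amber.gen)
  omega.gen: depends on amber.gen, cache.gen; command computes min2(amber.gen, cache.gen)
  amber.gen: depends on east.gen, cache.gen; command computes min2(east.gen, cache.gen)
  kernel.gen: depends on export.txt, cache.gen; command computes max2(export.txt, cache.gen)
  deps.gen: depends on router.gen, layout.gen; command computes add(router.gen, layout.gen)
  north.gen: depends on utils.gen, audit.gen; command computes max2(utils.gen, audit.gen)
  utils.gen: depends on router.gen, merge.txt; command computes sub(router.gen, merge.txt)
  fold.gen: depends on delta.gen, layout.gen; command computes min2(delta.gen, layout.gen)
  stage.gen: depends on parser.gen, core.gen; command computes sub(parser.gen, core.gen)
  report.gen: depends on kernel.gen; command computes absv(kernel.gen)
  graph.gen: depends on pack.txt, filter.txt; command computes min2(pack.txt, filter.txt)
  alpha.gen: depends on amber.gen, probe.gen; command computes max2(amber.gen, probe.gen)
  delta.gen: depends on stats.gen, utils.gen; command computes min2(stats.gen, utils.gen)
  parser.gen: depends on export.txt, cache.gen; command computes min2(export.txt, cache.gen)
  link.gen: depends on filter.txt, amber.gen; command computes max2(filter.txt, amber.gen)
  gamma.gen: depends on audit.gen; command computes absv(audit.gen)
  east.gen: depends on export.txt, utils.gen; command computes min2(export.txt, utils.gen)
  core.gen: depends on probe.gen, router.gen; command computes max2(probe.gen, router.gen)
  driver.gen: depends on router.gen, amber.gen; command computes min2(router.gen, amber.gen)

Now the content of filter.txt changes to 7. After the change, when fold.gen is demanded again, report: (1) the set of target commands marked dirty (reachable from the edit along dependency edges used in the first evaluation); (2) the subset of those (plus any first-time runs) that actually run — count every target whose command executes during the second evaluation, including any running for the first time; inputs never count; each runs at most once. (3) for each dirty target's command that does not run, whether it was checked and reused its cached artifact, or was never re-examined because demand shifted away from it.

The edit dirties: alpha.gen, amber.gen, cache.gen, delta.gen, driver.gen, fold.gen, layout.gen, parser.gen, probe.gen, stats.gen.
1 target commands run: cache.gen.
Cache hits after checking: alpha.gen, amber.gen, delta.gen, driver.gen, fold.gen, layout.gen, parser.gen, probe.gen, stats.gen.
Note the absorption at cache.gen: it re-runs yet its value is the same, leaving the output's value untouched.

First demand of the output computes:
  cache.gen = min2(9, 7) = 7
  parser.gen = min2(1, 7) = 1
  router.gen = mul(1, 1) = 1
  audit.gen = max2(1, 7) = 7
  probe.gen = max2(7, 1) = 7
  utils.gen = sub(1, 7) = -6
  east.gen = min2(1, -6) = -6
  amber.gen = min2(-6, 7) = -6
  alpha.gen = max2(-6, 7) = 7
  driver.gen = min2(1, -6) = -6
  layout.gen = min2(7, -6) = -6
  stats.gen = max2(-6, 7) = 7
  delta.gen = min2(7, -6) = -6
  fold.gen = min2(-6, -6) = -6

After the edit, cleaning proceeds:
  cache.gen: a read changed (filter.txt 9->7) — executes, giving 7 — identical to its old value.
  amber.gen: dirty, but its reads are unchanged (east.gen unchanged, cache.gen unchanged); cached -6 stands.
  driver.gen: dirty, but its reads are unchanged (router.gen unchanged, amber.gen unchanged); cached -6 stands.
  parser.gen: dirty, but its reads are unchanged (export.txt unchanged, cache.gen unchanged); cached 1 stands.
  probe.gen: dirty, but its reads are unchanged (audit.gen unchanged, parser.gen unchanged); cached 7 stands.
  alpha.gen: dirty, but its reads are unchanged (amber.gen unchanged, probe.gen unchanged); cached 7 stands.
  layout.gen: dirty, but its reads are unchanged (alpha.gen unchanged, amber.gen unchanged); cached -6 stands.
  stats.gen: dirty, but its reads are unchanged (driver.gen unchanged, cache.gen unchanged); cached 7 stands.
  delta.gen: dirty, but its reads are unchanged (stats.gen unchanged, utils.gen unchanged); cached -6 stands.
  fold.gen: dirty, but its reads are unchanged (delta.gen unchanged, layout.gen unchanged); cached -6 stands.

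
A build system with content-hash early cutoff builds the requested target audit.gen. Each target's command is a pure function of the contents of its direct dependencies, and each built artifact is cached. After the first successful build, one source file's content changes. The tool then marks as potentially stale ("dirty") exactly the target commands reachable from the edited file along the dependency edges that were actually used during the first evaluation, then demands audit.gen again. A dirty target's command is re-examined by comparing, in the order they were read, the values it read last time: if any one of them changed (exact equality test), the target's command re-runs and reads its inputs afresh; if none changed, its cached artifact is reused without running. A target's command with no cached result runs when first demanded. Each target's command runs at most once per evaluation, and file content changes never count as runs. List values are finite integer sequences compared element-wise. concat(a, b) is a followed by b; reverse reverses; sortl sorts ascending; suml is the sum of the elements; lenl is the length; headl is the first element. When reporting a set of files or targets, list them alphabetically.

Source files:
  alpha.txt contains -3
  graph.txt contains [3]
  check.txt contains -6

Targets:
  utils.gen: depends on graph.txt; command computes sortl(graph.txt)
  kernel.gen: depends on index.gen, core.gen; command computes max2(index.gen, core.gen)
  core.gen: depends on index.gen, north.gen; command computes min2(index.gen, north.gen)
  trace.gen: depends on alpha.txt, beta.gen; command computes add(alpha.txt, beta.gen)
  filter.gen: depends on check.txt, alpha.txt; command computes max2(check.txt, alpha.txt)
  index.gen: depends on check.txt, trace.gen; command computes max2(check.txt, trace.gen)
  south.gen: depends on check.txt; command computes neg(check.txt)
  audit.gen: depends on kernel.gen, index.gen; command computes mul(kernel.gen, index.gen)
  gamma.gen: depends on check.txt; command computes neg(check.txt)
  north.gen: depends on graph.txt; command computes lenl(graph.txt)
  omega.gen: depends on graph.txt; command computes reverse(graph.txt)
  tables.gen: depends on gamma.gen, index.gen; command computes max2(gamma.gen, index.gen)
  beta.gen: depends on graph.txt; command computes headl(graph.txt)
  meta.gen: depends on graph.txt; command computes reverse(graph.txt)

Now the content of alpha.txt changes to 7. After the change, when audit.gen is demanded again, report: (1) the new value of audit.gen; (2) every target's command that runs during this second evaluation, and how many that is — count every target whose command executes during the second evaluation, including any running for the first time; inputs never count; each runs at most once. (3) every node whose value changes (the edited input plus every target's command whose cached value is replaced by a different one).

New value of audit.gen: 100.
Target commands that run: audit.gen, core.gen, index.gen, kernel.gen, trace.gen — 5 in total.
Values that change: alpha.txt, audit.gen, core.gen, index.gen, kernel.gen, trace.gen.

First evaluation (everything demanded from the output):
  beta.gen = headl([3]) = 3
  north.gen = lenl([3]) = 1
  trace.gen = add(-3, 3) = 0
  index.gen = max2(-6, 0) = 0
  core.gen = min2(0, 1) = 0
  kernel.gen = max2(0, 0) = 0
  audit.gen = mul(0, 0) = 0

Propagation after the edit:
  trace.gen: runs — alpha.txt -3->7; result 10.
  index.gen: runs — trace.gen 0->10; result 10.
  core.gen: runs — index.gen 0->10; result 1.
  kernel.gen: runs — index.gen 0->10; core.gen 0->1; result 10.
  audit.gen: runs — kernel.gen 0->10; index.gen 0->10; result 100.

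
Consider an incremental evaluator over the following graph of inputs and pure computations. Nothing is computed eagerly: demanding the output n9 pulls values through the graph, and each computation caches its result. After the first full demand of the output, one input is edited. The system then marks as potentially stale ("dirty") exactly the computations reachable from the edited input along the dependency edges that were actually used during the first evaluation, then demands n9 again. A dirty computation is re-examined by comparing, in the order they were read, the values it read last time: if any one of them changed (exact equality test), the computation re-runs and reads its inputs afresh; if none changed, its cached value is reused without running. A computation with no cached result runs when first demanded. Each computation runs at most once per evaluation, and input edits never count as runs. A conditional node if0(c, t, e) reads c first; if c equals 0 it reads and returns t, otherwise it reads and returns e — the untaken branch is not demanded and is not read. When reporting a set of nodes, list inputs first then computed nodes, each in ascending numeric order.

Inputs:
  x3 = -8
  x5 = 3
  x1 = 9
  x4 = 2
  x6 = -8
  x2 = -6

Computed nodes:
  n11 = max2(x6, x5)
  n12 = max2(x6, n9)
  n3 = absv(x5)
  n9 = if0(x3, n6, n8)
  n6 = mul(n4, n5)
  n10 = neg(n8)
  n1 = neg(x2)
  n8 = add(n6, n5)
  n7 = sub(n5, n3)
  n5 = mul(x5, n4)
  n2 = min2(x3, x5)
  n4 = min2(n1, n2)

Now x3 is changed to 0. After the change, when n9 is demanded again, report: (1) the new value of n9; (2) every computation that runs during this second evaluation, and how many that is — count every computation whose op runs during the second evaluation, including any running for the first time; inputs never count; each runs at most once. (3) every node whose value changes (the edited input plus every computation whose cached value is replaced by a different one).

Initial pass — values computed on the first demand:
  n1 = neg(-6) = 6
  n2 = min2(-8, 3) = -8
  n4 = min2(6, -8) = -8
  n5 = mul(3, -8) = -24
  n6 = mul(-8, -24) = 192
  n8 = add(192, -24) = 168
  n9 = if0(x3=-8 -> else branch n8) = 168

Second demand — change propagation:
  n2: re-runs because x3 -8->0; new result 0.
  n4: re-runs because n2 -8->0; new result 0.
  n5: re-runs because n4 -8->0; new result 0.
  n6: re-runs because n4 -8->0; n5 -24->0; new result 0.
  n8: dirty yet unreached — the second evaluation never asks for it.
  n9: re-runs because x3 -8->0; new result 0.

The important point: the flipped condition redirects demand; n8 is left stale, never re-checked.

n9 now evaluates to 0.
Run set: n2, n4, n5, n6, n9 (5 run).
Changed values: x3, n2, n4, n5, n6, n9.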